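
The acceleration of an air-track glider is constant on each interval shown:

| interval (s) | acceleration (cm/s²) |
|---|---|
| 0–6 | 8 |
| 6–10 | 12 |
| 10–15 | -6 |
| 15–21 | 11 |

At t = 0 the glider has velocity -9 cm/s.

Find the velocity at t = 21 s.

Δv equals the area under the a-t graph; then v = v₀ + Δv.
0–6 s: 8 × 6 = 48 cm/s
6–10 s: 12 × 4 = 48 cm/s
10–15 s: -6 × 5 = -30 cm/s
15–21 s: 11 × 6 = 66 cm/s
Δv = 132 cm/s, so v(21) = -9 + (132) = 123 cm/s.

123 cm/s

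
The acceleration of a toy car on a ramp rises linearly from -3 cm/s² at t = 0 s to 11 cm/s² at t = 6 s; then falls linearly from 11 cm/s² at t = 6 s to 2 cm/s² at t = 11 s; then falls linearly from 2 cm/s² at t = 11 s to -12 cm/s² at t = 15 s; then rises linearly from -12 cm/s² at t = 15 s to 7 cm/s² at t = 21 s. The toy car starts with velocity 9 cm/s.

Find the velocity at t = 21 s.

30.5 cm/s

Δv equals the area under the a-t graph; then v = v₀ + Δv.
0–6 s: ½(-3 + 11)(6) = 24 cm/s
6–11 s: ½(11 + 2)(5) = 32.5 cm/s
11–15 s: ½(2 + -12)(4) = -20 cm/s
15–21 s: ½(-12 + 7)(6) = -15 cm/s
Δv = 21.5 cm/s, so v(21) = 9 + (21.5) = 30.5 cm/s.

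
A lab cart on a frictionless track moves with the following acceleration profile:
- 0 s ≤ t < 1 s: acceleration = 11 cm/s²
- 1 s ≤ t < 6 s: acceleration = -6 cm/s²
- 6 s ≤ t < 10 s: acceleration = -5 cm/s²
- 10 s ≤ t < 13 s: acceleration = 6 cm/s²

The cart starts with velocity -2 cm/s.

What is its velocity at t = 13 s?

-23 cm/s

Δv equals the area under the a-t graph; then v = v₀ + Δv.
0–1 s: 11 × 1 = 11 cm/s
1–6 s: -6 × 5 = -30 cm/s
6–10 s: -5 × 4 = -20 cm/s
10–13 s: 6 × 3 = 18 cm/s
Δv = -21 cm/s, so v(13) = -2 + (-21) = -23 cm/s.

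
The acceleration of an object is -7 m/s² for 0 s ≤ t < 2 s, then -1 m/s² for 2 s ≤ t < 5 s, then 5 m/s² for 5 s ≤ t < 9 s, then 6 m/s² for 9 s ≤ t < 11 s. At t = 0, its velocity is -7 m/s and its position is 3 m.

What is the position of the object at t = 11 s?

On each constant-a segment, Δv = aΔt and Δx = v₀Δt + ½aΔt²; chain segment to segment.
0–2 s: v starts -7 m/s; Δx = -7·2 + ½·-7·2² = -28 m; v ends -21 m/s.
2–5 s: v starts -21 m/s; Δx = -21·3 + ½·-1·3² = -67.5 m; v ends -24 m/s.
5–9 s: v starts -24 m/s; Δx = -24·4 + ½·5·4² = -56 m; v ends -4 m/s.
9–11 s: v starts -4 m/s; Δx = -4·2 + ½·6·2² = 4 m; v ends 8 m/s.
x(11) = 3 + Σ Δx = -144.5 m.

-144.5 m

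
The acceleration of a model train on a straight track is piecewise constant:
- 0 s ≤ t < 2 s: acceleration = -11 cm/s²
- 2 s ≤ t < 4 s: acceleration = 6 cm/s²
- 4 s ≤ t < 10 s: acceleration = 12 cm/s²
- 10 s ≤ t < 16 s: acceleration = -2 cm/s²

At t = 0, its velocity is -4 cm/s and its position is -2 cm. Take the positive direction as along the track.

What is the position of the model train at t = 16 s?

372 cm

On each constant-a segment, Δv = aΔt and Δx = v₀Δt + ½aΔt²; chain segment to segment.
0–2 s: v starts -4 cm/s; Δx = -4·2 + ½·-11·2² = -30 cm; v ends -26 cm/s.
2–4 s: v starts -26 cm/s; Δx = -26·2 + ½·6·2² = -40 cm; v ends -14 cm/s.
4–10 s: v starts -14 cm/s; Δx = -14·6 + ½·12·6² = 132 cm; v ends 58 cm/s.
10–16 s: v starts 58 cm/s; Δx = 58·6 + ½·-2·6² = 312 cm; v ends 46 cm/s.
x(16) = -2 + Σ Δx = 372 cm.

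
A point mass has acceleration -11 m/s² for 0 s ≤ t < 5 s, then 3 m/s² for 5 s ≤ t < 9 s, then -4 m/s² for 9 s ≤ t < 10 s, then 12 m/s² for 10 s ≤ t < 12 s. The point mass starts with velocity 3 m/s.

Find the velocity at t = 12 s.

-20 m/s

Δv equals the area under the a-t graph; then v = v₀ + Δv.
0–5 s: -11 × 5 = -55 m/s
5–9 s: 3 × 4 = 12 m/s
9–10 s: -4 × 1 = -4 m/s
10–12 s: 12 × 2 = 24 m/s
Δv = -23 m/s, so v(12) = 3 + (-23) = -20 m/s.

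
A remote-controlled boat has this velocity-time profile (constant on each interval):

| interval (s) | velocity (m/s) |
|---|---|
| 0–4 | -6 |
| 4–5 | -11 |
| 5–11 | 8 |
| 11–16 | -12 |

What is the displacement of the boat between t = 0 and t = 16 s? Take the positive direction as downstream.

Displacement is the signed area under the v-t curve.
0–4 s: -6 × 4 = -24 m
4–5 s: -11 × 1 = -11 m
5–11 s: 8 × 6 = 48 m
11–16 s: -12 × 5 = -60 m
Net displacement = -47 m

-47 m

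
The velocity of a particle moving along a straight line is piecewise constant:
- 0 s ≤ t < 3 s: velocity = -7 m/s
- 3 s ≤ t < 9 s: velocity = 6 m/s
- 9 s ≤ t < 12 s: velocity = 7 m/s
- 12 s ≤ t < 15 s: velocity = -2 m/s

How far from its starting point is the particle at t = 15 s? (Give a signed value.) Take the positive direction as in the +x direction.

30 m

Net displacement equals the area under the velocity-time graph (areas below the axis count negative).
0–3 s: -7 × 3 = -21 m
3–9 s: 6 × 6 = 36 m
9–12 s: 7 × 3 = 21 m
12–15 s: -2 × 3 = -6 m
Net displacement = 30 m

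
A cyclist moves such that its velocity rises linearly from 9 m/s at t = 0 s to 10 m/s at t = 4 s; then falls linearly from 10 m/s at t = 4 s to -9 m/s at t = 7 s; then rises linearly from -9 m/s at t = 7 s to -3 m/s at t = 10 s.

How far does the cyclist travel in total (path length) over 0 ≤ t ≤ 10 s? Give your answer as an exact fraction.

2671/38 m

Total distance travelled is ∫|v| dt — sum the magnitudes of each area piece.
0–4 s: |½(9 + 10)(4)| = 38 m
4–7 s: v = 0 at t = 106/19 s; triangle areas 150/19 + 243/38 = 543/38 m
7–10 s: |½(-9 + -3)(3)| = 18 m
Total distance = 2671/38 m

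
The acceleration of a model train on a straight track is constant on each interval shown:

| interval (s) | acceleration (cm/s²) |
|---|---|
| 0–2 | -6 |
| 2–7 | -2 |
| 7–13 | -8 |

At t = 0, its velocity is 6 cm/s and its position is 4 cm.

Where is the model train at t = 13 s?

On each constant-a segment, Δv = aΔt and Δx = v₀Δt + ½aΔt²; chain segment to segment.
0–2 s: v starts 6 cm/s; Δx = 6·2 + ½·-6·2² = 0 cm; v ends -6 cm/s.
2–7 s: v starts -6 cm/s; Δx = -6·5 + ½·-2·5² = -55 cm; v ends -16 cm/s.
7–13 s: v starts -16 cm/s; Δx = -16·6 + ½·-8·6² = -240 cm; v ends -64 cm/s.
x(13) = 4 + Σ Δx = -291 cm.

-291 cm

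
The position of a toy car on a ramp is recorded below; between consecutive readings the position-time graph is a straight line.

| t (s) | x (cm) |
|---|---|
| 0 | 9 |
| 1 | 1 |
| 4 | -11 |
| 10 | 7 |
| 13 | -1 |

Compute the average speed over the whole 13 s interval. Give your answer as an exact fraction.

Average speed = (total path length)/(elapsed time); on a piecewise-linear x-t graph the path length is Σ|Δx|.
0–1 s: |Δx| = |1 − 9| = 8 cm
1–4 s: |Δx| = |-11 − 1| = 12 cm
4–10 s: |Δx| = |7 − -11| = 18 cm
10–13 s: |Δx| = |-1 − 7| = 8 cm
Total path = 46 cm; average speed = 46/13 = 46/13 cm/s.

46/13 cm/s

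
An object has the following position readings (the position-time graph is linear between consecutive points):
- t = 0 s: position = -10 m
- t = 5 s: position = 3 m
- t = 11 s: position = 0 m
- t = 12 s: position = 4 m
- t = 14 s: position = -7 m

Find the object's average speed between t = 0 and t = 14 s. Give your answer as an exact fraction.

31/14 m/s

Average speed = (total path length)/(elapsed time); on a piecewise-linear x-t graph the path length is Σ|Δx|.
0–5 s: |Δx| = |3 − -10| = 13 m
5–11 s: |Δx| = |0 − 3| = 3 m
11–12 s: |Δx| = |4 − 0| = 4 m
12–14 s: |Δx| = |-7 − 4| = 11 m
Total path = 31 m; average speed = 31/14 = 31/14 m/s.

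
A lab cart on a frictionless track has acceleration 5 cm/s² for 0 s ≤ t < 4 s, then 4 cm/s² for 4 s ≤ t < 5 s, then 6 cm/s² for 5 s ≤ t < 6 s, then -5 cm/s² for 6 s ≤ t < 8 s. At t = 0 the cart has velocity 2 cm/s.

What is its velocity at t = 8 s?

Δv equals the area under the a-t graph; then v = v₀ + Δv.
0–4 s: 5 × 4 = 20 cm/s
4–5 s: 4 × 1 = 4 cm/s
5–6 s: 6 × 1 = 6 cm/s
6–8 s: -5 × 2 = -10 cm/s
Δv = 20 cm/s, so v(8) = 2 + (20) = 22 cm/s.

22 cm/s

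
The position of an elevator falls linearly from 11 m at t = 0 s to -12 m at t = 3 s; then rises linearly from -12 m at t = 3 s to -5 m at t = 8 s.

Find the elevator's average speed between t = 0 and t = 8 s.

3.75 m/s

Average speed = (total path length)/(elapsed time); on a piecewise-linear x-t graph the path length is Σ|Δx|.
0–3 s: |Δx| = |-12 − 11| = 23 m
3–8 s: |Δx| = |-5 − -12| = 7 m
Total path = 30 m; average speed = 30/8 = 3.75 m/s.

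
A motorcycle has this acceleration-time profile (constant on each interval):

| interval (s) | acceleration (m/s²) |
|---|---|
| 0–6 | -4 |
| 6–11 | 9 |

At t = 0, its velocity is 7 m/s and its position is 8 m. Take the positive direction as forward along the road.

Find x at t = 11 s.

On each constant-a segment, Δv = aΔt and Δx = v₀Δt + ½aΔt²; chain segment to segment.
0–6 s: v starts 7 m/s; Δx = 7·6 + ½·-4·6² = -30 m; v ends -17 m/s.
6–11 s: v starts -17 m/s; Δx = -17·5 + ½·9·5² = 27.5 m; v ends 28 m/s.
x(11) = 8 + Σ Δx = 5.5 m.

5.5 m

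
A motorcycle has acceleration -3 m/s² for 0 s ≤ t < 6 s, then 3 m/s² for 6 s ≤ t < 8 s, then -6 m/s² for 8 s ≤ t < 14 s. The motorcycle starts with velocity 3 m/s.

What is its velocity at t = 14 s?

-45 m/s

Δv equals the area under the a-t graph; then v = v₀ + Δv.
0–6 s: -3 × 6 = -18 m/s
6–8 s: 3 × 2 = 6 m/s
8–14 s: -6 × 6 = -36 m/s
Δv = -48 m/s, so v(14) = 3 + (-48) = -45 m/s.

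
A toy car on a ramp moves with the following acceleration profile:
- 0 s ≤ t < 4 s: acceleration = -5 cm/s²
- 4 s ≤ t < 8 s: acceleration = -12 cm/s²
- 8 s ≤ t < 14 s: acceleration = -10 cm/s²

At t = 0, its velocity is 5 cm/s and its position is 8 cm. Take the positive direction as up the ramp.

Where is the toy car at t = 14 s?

On each constant-a segment, Δv = aΔt and Δx = v₀Δt + ½aΔt²; chain segment to segment.
0–4 s: v starts 5 cm/s; Δx = 5·4 + ½·-5·4² = -20 cm; v ends -15 cm/s.
4–8 s: v starts -15 cm/s; Δx = -15·4 + ½·-12·4² = -156 cm; v ends -63 cm/s.
8–14 s: v starts -63 cm/s; Δx = -63·6 + ½·-10·6² = -558 cm; v ends -123 cm/s.
x(14) = 8 + Σ Δx = -726 cm.

-726 cm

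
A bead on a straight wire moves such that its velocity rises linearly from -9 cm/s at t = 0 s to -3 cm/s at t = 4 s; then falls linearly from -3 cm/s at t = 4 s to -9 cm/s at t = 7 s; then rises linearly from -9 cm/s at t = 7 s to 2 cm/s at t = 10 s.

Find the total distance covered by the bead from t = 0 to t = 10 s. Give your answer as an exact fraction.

Total distance travelled is ∫|v| dt — sum the magnitudes of each area piece.
0–4 s: |½(-9 + -3)(4)| = 24 cm
4–7 s: |½(-3 + -9)(3)| = 18 cm
7–10 s: v = 0 at t = 104/11 s; triangle areas 243/22 + 6/11 = 255/22 cm
Total distance = 1179/22 cm

1179/22 cm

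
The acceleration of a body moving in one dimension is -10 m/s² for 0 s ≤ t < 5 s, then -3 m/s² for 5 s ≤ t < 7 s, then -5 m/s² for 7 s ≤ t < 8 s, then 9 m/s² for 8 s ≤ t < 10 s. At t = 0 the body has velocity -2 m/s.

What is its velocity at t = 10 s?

-45 m/s

Δv equals the area under the a-t graph; then v = v₀ + Δv.
0–5 s: -10 × 5 = -50 m/s
5–7 s: -3 × 2 = -6 m/s
7–8 s: -5 × 1 = -5 m/s
8–10 s: 9 × 2 = 18 m/s
Δv = -43 m/s, so v(10) = -2 + (-43) = -45 m/s.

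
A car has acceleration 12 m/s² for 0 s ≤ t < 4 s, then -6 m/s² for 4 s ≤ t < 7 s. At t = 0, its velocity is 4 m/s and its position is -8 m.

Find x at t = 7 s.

233 m

On each constant-a segment, Δv = aΔt and Δx = v₀Δt + ½aΔt²; chain segment to segment.
0–4 s: v starts 4 m/s; Δx = 4·4 + ½·12·4² = 112 m; v ends 52 m/s.
4–7 s: v starts 52 m/s; Δx = 52·3 + ½·-6·3² = 129 m; v ends 34 m/s.
x(7) = -8 + Σ Δx = 233 m.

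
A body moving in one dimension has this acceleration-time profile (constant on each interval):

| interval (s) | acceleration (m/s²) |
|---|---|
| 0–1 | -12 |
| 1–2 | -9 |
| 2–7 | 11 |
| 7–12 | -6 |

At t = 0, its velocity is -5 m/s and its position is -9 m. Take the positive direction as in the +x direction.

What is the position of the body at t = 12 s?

36 m

On each constant-a segment, Δv = aΔt and Δx = v₀Δt + ½aΔt²; chain segment to segment.
0–1 s: v starts -5 m/s; Δx = -5·1 + ½·-12·1² = -11 m; v ends -17 m/s.
1–2 s: v starts -17 m/s; Δx = -17·1 + ½·-9·1² = -21.5 m; v ends -26 m/s.
2–7 s: v starts -26 m/s; Δx = -26·5 + ½·11·5² = 7.5 m; v ends 29 m/s.
7–12 s: v starts 29 m/s; Δx = 29·5 + ½·-6·5² = 70 m; v ends -1 m/s.
x(12) = -9 + Σ Δx = 36 m.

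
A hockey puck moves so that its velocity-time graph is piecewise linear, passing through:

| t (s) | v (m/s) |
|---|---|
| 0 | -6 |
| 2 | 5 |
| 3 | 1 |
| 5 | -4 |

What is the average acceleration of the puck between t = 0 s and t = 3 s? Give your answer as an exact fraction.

7/3 m/s²

Average acceleration = Δv/Δt = (1 − -6)/(3 − 0) = 7/3 m/s².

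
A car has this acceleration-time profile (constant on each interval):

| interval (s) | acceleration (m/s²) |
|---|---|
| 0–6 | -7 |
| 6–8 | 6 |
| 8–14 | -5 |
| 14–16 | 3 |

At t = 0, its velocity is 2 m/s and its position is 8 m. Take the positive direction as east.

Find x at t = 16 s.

On each constant-a segment, Δv = aΔt and Δx = v₀Δt + ½aΔt²; chain segment to segment.
0–6 s: v starts 2 m/s; Δx = 2·6 + ½·-7·6² = -114 m; v ends -40 m/s.
6–8 s: v starts -40 m/s; Δx = -40·2 + ½·6·2² = -68 m; v ends -28 m/s.
8–14 s: v starts -28 m/s; Δx = -28·6 + ½·-5·6² = -258 m; v ends -58 m/s.
14–16 s: v starts -58 m/s; Δx = -58·2 + ½·3·2² = -110 m; v ends -52 m/s.
x(16) = 8 + Σ Δx = -542 m.

-542 m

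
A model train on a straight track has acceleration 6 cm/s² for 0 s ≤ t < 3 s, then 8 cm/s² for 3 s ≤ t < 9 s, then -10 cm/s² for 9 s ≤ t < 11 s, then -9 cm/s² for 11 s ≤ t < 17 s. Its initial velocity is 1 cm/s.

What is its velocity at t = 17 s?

Δv equals the area under the a-t graph; then v = v₀ + Δv.
0–3 s: 6 × 3 = 18 cm/s
3–9 s: 8 × 6 = 48 cm/s
9–11 s: -10 × 2 = -20 cm/s
11–17 s: -9 × 6 = -54 cm/s
Δv = -8 cm/s, so v(17) = 1 + (-8) = -7 cm/s.

-7 cm/s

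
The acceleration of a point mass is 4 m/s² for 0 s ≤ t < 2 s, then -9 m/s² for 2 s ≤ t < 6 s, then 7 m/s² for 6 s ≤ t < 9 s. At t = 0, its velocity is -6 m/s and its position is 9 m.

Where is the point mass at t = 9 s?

On each constant-a segment, Δv = aΔt and Δx = v₀Δt + ½aΔt²; chain segment to segment.
0–2 s: v starts -6 m/s; Δx = -6·2 + ½·4·2² = -4 m; v ends 2 m/s.
2–6 s: v starts 2 m/s; Δx = 2·4 + ½·-9·4² = -64 m; v ends -34 m/s.
6–9 s: v starts -34 m/s; Δx = -34·3 + ½·7·3² = -70.5 m; v ends -13 m/s.
x(9) = 9 + Σ Δx = -129.5 m.

-129.5 m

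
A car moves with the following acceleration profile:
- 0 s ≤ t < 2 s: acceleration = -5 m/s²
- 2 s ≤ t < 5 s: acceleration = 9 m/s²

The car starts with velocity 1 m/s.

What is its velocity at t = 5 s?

18 m/s

Δv equals the area under the a-t graph; then v = v₀ + Δv.
0–2 s: -5 × 2 = -10 m/s
2–5 s: 9 × 3 = 27 m/s
Δv = 17 m/s, so v(5) = 1 + (17) = 18 m/s.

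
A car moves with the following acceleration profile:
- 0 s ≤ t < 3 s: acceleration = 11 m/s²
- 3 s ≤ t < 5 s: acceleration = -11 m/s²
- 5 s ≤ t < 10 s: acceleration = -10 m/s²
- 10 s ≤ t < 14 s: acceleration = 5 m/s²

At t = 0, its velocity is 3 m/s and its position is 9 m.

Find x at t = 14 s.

On each constant-a segment, Δv = aΔt and Δx = v₀Δt + ½aΔt²; chain segment to segment.
0–3 s: v starts 3 m/s; Δx = 3·3 + ½·11·3² = 58.5 m; v ends 36 m/s.
3–5 s: v starts 36 m/s; Δx = 36·2 + ½·-11·2² = 50 m; v ends 14 m/s.
5–10 s: v starts 14 m/s; Δx = 14·5 + ½·-10·5² = -55 m; v ends -36 m/s.
10–14 s: v starts -36 m/s; Δx = -36·4 + ½·5·4² = -104 m; v ends -16 m/s.
x(14) = 9 + Σ Δx = -41.5 m.

-41.5 m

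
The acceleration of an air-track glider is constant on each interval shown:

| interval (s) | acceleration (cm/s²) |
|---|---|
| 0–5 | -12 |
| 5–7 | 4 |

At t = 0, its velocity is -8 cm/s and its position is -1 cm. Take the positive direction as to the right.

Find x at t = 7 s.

-319 cm

On each constant-a segment, Δv = aΔt and Δx = v₀Δt + ½aΔt²; chain segment to segment.
0–5 s: v starts -8 cm/s; Δx = -8·5 + ½·-12·5² = -190 cm; v ends -68 cm/s.
5–7 s: v starts -68 cm/s; Δx = -68·2 + ½·4·2² = -128 cm; v ends -60 cm/s.
x(7) = -1 + Σ Δx = -319 cm.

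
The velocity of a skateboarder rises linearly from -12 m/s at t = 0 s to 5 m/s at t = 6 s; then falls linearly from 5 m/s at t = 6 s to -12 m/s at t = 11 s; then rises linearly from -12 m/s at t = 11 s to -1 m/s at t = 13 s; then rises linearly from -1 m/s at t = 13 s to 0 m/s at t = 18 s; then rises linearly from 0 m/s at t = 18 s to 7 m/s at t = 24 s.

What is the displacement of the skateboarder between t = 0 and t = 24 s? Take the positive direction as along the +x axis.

-33 m

Net displacement equals the area under the velocity-time graph (areas below the axis count negative).
0–6 s: ½(-12 + 5)(6) = -21 m
6–11 s: ½(5 + -12)(5) = -17.5 m
11–13 s: ½(-12 + -1)(2) = -13 m
13–18 s: ½(-1 + 0)(5) = -2.5 m
18–24 s: ½(0 + 7)(6) = 21 m
Net displacement = -33 m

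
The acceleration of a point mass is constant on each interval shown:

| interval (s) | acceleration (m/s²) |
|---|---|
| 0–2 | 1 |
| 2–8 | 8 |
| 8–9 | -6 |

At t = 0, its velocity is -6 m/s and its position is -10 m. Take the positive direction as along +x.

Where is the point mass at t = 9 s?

On each constant-a segment, Δv = aΔt and Δx = v₀Δt + ½aΔt²; chain segment to segment.
0–2 s: v starts -6 m/s; Δx = -6·2 + ½·1·2² = -10 m; v ends -4 m/s.
2–8 s: v starts -4 m/s; Δx = -4·6 + ½·8·6² = 120 m; v ends 44 m/s.
8–9 s: v starts 44 m/s; Δx = 44·1 + ½·-6·1² = 41 m; v ends 38 m/s.
x(9) = -10 + Σ Δx = 141 m.

141 m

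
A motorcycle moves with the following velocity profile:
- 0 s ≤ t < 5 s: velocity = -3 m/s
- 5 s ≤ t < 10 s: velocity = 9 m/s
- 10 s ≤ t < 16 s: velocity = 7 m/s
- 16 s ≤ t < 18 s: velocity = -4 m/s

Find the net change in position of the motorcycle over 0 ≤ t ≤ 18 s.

64 m

Displacement is the signed area under the v-t curve.
0–5 s: -3 × 5 = -15 m
5–10 s: 9 × 5 = 45 m
10–16 s: 7 × 6 = 42 m
16–18 s: -4 × 2 = -8 m
Net displacement = 64 m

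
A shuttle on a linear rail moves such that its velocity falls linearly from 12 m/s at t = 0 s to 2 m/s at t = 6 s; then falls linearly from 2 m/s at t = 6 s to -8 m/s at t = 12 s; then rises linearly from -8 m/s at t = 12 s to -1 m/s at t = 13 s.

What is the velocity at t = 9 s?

On 6–12 s the graph is linear from 2 to -8 m/s: v(9) = 2 + (-8 − 2)·(9 − 6)/(12 − 6) = -3 m/s.

-3 m/s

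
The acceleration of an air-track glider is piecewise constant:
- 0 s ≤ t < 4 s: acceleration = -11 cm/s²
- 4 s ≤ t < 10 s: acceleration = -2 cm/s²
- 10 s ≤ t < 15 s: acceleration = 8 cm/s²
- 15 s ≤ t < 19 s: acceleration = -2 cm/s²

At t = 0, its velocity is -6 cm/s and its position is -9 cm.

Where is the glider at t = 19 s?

-771 cm

On each constant-a segment, Δv = aΔt and Δx = v₀Δt + ½aΔt²; chain segment to segment.
0–4 s: v starts -6 cm/s; Δx = -6·4 + ½·-11·4² = -112 cm; v ends -50 cm/s.
4–10 s: v starts -50 cm/s; Δx = -50·6 + ½·-2·6² = -336 cm; v ends -62 cm/s.
10–15 s: v starts -62 cm/s; Δx = -62·5 + ½·8·5² = -210 cm; v ends -22 cm/s.
15–19 s: v starts -22 cm/s; Δx = -22·4 + ½·-2·4² = -104 cm; v ends -30 cm/s.
x(19) = -9 + Σ Δx = -771 cm.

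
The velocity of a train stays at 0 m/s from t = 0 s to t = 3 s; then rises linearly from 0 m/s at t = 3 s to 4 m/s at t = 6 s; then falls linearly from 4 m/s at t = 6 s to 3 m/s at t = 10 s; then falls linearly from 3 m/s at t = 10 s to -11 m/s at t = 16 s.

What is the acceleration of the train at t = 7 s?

-0.25 m/s²

Acceleration is the slope of the v-t graph on 6–10 s: (3 − 4)/(10 − 6) = -0.25 m/s².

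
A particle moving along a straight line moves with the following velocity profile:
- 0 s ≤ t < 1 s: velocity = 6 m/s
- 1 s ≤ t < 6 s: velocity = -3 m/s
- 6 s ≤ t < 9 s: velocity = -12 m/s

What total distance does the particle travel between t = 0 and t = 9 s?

Distance (not displacement) is the total path length: add the absolute areas under v-t.
0–1 s: |6| × 1 = 6 m
1–6 s: |-3| × 5 = 15 m
6–9 s: |-12| × 3 = 36 m
Total distance = 57 m

57 m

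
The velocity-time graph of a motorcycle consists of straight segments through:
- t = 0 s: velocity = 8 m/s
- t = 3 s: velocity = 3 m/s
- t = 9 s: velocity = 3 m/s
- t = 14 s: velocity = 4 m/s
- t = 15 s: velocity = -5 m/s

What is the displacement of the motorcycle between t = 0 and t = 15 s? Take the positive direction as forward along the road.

51.5 m

Net displacement equals the area under the velocity-time graph (areas below the axis count negative).
0–3 s: ½(8 + 3)(3) = 16.5 m
3–9 s: 3 × 6 = 18 m
9–14 s: ½(3 + 4)(5) = 17.5 m
14–15 s: ½(4 + -5)(1) = -0.5 m
Net displacement = 51.5 m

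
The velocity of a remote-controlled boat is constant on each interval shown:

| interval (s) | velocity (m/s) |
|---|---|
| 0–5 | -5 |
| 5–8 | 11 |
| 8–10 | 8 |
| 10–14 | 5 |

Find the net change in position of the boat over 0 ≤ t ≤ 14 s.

44 m

Displacement is the signed area under the v-t curve.
0–5 s: -5 × 5 = -25 m
5–8 s: 11 × 3 = 33 m
8–10 s: 8 × 2 = 16 m
10–14 s: 5 × 4 = 20 m
Net displacement = 44 m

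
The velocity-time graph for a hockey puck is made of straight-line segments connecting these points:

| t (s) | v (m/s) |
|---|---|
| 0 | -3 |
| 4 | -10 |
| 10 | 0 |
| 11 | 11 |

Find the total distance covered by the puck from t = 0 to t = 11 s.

Distance (not displacement) is the total path length: add the absolute areas under v-t.
0–4 s: |½(-3 + -10)(4)| = 26 m
4–10 s: |½(-10 + 0)(6)| = 30 m
10–11 s: |½(0 + 11)(1)| = 5.5 m
Total distance = 61.5 m

61.5 m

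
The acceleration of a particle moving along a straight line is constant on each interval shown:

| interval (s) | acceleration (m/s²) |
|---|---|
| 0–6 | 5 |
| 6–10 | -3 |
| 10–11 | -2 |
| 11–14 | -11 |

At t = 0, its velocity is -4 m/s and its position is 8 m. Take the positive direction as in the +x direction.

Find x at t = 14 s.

On each constant-a segment, Δv = aΔt and Δx = v₀Δt + ½aΔt²; chain segment to segment.
0–6 s: v starts -4 m/s; Δx = -4·6 + ½·5·6² = 66 m; v ends 26 m/s.
6–10 s: v starts 26 m/s; Δx = 26·4 + ½·-3·4² = 80 m; v ends 14 m/s.
10–11 s: v starts 14 m/s; Δx = 14·1 + ½·-2·1² = 13 m; v ends 12 m/s.
11–14 s: v starts 12 m/s; Δx = 12·3 + ½·-11·3² = -13.5 m; v ends -21 m/s.
x(14) = 8 + Σ Δx = 153.5 m.

153.5 m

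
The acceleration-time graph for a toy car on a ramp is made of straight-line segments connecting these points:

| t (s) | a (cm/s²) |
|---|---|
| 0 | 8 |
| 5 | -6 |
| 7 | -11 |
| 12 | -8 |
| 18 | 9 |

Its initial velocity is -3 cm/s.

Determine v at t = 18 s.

-59.5 cm/s

Δv equals the area under the a-t graph; then v = v₀ + Δv.
0–5 s: ½(8 + -6)(5) = 5 cm/s
5–7 s: ½(-6 + -11)(2) = -17 cm/s
7–12 s: ½(-11 + -8)(5) = -47.5 cm/s
12–18 s: ½(-8 + 9)(6) = 3 cm/s
Δv = -56.5 cm/s, so v(18) = -3 + (-56.5) = -59.5 cm/s.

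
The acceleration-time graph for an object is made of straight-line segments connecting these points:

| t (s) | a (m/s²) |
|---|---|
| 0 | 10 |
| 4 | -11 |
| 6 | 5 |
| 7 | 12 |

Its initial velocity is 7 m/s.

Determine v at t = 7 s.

Δv equals the area under the a-t graph; then v = v₀ + Δv.
0–4 s: ½(10 + -11)(4) = -2 m/s
4–6 s: ½(-11 + 5)(2) = -6 m/s
6–7 s: ½(5 + 12)(1) = 8.5 m/s
Δv = 0.5 m/s, so v(7) = 7 + (0.5) = 7.5 m/s.

7.5 m/s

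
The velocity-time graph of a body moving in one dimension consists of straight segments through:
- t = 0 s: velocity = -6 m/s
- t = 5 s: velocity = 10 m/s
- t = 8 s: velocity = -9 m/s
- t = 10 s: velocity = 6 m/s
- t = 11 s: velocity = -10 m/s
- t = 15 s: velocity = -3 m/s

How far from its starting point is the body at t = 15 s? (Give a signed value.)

Net displacement equals the area under the velocity-time graph (areas below the axis count negative).
0–5 s: ½(-6 + 10)(5) = 10 m
5–8 s: ½(10 + -9)(3) = 1.5 m
8–10 s: ½(-9 + 6)(2) = -3 m
10–11 s: ½(6 + -10)(1) = -2 m
11–15 s: ½(-10 + -3)(4) = -26 m
Net displacement = -19.5 m

-19.5 m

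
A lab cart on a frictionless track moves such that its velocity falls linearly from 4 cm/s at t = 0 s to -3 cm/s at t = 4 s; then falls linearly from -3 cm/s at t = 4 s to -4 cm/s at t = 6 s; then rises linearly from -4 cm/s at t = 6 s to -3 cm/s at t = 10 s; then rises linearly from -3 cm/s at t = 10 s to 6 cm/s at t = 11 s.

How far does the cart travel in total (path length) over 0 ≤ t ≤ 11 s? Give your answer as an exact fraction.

Total distance travelled is ∫|v| dt — sum the magnitudes of each area piece.
0–4 s: v = 0 at t = 16/7 s; triangle areas 32/7 + 18/7 = 50/7 cm
4–6 s: |½(-3 + -4)(2)| = 7 cm
6–10 s: |½(-4 + -3)(4)| = 14 cm
10–11 s: v = 0 at t = 31/3 s; triangle areas 0.5 + 2 = 2.5 cm
Total distance = 429/14 cm

429/14 cm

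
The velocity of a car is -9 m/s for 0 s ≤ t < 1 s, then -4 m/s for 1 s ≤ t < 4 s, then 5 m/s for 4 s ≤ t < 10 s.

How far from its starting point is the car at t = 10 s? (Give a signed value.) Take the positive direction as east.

9 m

Net displacement equals the area under the velocity-time graph (areas below the axis count negative).
0–1 s: -9 × 1 = -9 m
1–4 s: -4 × 3 = -12 m
4–10 s: 5 × 6 = 30 m
Net displacement = 9 m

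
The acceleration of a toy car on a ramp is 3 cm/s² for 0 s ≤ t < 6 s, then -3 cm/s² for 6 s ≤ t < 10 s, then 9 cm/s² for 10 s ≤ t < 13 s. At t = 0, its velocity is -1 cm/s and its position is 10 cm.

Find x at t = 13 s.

On each constant-a segment, Δv = aΔt and Δx = v₀Δt + ½aΔt²; chain segment to segment.
0–6 s: v starts -1 cm/s; Δx = -1·6 + ½·3·6² = 48 cm; v ends 17 cm/s.
6–10 s: v starts 17 cm/s; Δx = 17·4 + ½·-3·4² = 44 cm; v ends 5 cm/s.
10–13 s: v starts 5 cm/s; Δx = 5·3 + ½·9·3² = 55.5 cm; v ends 32 cm/s.
x(13) = 10 + Σ Δx = 157.5 cm.

157.5 cm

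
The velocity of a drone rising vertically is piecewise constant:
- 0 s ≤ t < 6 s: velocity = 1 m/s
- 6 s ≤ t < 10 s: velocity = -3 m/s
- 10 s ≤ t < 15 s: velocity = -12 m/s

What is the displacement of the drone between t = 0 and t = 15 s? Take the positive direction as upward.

Displacement is the signed area under the v-t curve.
0–6 s: 1 × 6 = 6 m
6–10 s: -3 × 4 = -12 m
10–15 s: -12 × 5 = -60 m
Net displacement = -66 m

-66 m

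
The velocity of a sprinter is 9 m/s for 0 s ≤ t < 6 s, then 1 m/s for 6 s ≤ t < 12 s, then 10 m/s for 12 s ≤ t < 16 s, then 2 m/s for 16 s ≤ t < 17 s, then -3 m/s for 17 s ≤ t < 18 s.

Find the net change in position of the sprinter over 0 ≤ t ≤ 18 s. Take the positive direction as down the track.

Net displacement equals the area under the velocity-time graph (areas below the axis count negative).
0–6 s: 9 × 6 = 54 m
6–12 s: 1 × 6 = 6 m
12–16 s: 10 × 4 = 40 m
16–17 s: 2 × 1 = 2 m
17–18 s: -3 × 1 = -3 m
Net displacement = 99 m

99 m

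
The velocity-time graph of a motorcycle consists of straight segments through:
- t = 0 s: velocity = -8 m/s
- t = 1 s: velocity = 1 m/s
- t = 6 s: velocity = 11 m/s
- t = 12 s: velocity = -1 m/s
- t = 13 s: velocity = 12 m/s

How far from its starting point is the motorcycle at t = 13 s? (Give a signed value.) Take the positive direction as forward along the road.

Displacement is the signed area under the v-t curve.
0–1 s: ½(-8 + 1)(1) = -3.5 m
1–6 s: ½(1 + 11)(5) = 30 m
6–12 s: ½(11 + -1)(6) = 30 m
12–13 s: ½(-1 + 12)(1) = 5.5 m
Net displacement = 62 m

62 m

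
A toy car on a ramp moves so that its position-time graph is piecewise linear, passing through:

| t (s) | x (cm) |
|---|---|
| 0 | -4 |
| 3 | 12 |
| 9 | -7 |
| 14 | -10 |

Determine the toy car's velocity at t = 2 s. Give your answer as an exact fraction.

Velocity is the slope of the x-t graph on 0–3 s: (12 − -4)/(3 − 0) = 16/3 cm/s.

16/3 cm/s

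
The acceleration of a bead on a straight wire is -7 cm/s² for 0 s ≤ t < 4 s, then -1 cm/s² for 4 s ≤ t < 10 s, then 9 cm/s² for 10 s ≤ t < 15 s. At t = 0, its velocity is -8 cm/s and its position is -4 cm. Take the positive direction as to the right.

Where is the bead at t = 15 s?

-423.5 cm

On each constant-a segment, Δv = aΔt and Δx = v₀Δt + ½aΔt²; chain segment to segment.
0–4 s: v starts -8 cm/s; Δx = -8·4 + ½·-7·4² = -88 cm; v ends -36 cm/s.
4–10 s: v starts -36 cm/s; Δx = -36·6 + ½·-1·6² = -234 cm; v ends -42 cm/s.
10–15 s: v starts -42 cm/s; Δx = -42·5 + ½·9·5² = -97.5 cm; v ends 3 cm/s.
x(15) = -4 + Σ Δx = -423.5 cm.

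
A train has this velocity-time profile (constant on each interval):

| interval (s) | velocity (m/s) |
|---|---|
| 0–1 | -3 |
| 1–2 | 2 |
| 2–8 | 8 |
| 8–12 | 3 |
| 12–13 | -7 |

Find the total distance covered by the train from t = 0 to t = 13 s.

72 m

Total distance travelled is ∫|v| dt — sum the magnitudes of each area piece.
0–1 s: |-3| × 1 = 3 m
1–2 s: |2| × 1 = 2 m
2–8 s: |8| × 6 = 48 m
8–12 s: |3| × 4 = 12 m
12–13 s: |-7| × 1 = 7 m
Total distance = 72 m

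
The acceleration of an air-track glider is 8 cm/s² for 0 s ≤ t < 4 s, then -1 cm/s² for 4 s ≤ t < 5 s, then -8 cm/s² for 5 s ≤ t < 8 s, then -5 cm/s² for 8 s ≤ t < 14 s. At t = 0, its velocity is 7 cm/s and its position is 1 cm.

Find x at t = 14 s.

On each constant-a segment, Δv = aΔt and Δx = v₀Δt + ½aΔt²; chain segment to segment.
0–4 s: v starts 7 cm/s; Δx = 7·4 + ½·8·4² = 92 cm; v ends 39 cm/s.
4–5 s: v starts 39 cm/s; Δx = 39·1 + ½·-1·1² = 38.5 cm; v ends 38 cm/s.
5–8 s: v starts 38 cm/s; Δx = 38·3 + ½·-8·3² = 78 cm; v ends 14 cm/s.
8–14 s: v starts 14 cm/s; Δx = 14·6 + ½·-5·6² = -6 cm; v ends -16 cm/s.
x(14) = 1 + Σ Δx = 203.5 cm.

203.5 cm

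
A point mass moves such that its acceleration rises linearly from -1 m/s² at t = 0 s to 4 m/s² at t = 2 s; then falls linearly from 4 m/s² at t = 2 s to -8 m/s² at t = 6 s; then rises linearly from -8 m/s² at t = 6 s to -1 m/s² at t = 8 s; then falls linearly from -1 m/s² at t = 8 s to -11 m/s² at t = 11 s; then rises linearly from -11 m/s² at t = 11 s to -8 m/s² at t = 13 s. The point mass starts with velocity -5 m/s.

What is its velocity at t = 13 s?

Δv equals the area under the a-t graph; then v = v₀ + Δv.
0–2 s: ½(-1 + 4)(2) = 3 m/s
2–6 s: ½(4 + -8)(4) = -8 m/s
6–8 s: ½(-8 + -1)(2) = -9 m/s
8–11 s: ½(-1 + -11)(3) = -18 m/s
11–13 s: ½(-11 + -8)(2) = -19 m/s
Δv = -51 m/s, so v(13) = -5 + (-51) = -56 m/s.

-56 m/s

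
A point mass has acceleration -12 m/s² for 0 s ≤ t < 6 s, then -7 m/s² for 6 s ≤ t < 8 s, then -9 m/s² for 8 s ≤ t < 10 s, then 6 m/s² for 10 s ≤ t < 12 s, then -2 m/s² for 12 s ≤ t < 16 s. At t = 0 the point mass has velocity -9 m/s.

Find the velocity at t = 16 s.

Δv equals the area under the a-t graph; then v = v₀ + Δv.
0–6 s: -12 × 6 = -72 m/s
6–8 s: -7 × 2 = -14 m/s
8–10 s: -9 × 2 = -18 m/s
10–12 s: 6 × 2 = 12 m/s
12–16 s: -2 × 4 = -8 m/s
Δv = -100 m/s, so v(16) = -9 + (-100) = -109 m/s.

-109 m/s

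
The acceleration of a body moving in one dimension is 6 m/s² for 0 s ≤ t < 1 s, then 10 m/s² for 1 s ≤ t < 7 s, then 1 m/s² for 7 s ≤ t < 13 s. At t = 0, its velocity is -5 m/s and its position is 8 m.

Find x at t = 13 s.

576 m

On each constant-a segment, Δv = aΔt and Δx = v₀Δt + ½aΔt²; chain segment to segment.
0–1 s: v starts -5 m/s; Δx = -5·1 + ½·6·1² = -2 m; v ends 1 m/s.
1–7 s: v starts 1 m/s; Δx = 1·6 + ½·10·6² = 186 m; v ends 61 m/s.
7–13 s: v starts 61 m/s; Δx = 61·6 + ½·1·6² = 384 m; v ends 67 m/s.
x(13) = 8 + Σ Δx = 576 m.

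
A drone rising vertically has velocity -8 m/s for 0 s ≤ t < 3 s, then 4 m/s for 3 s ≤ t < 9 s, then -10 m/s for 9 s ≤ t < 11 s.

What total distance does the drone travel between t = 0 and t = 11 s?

68 m

Distance (not displacement) is the total path length: add the absolute areas under v-t.
0–3 s: |-8| × 3 = 24 m
3–9 s: |4| × 6 = 24 m
9–11 s: |-10| × 2 = 20 m
Total distance = 68 m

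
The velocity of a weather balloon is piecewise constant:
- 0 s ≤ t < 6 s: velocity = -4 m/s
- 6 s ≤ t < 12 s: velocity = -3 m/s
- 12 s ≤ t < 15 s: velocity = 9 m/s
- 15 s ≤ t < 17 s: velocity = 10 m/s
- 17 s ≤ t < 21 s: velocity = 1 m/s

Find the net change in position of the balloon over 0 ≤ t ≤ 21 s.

Displacement is the signed area under the v-t curve.
0–6 s: -4 × 6 = -24 m
6–12 s: -3 × 6 = -18 m
12–15 s: 9 × 3 = 27 m
15–17 s: 10 × 2 = 20 m
17–21 s: 1 × 4 = 4 m
Net displacement = 9 m

9 m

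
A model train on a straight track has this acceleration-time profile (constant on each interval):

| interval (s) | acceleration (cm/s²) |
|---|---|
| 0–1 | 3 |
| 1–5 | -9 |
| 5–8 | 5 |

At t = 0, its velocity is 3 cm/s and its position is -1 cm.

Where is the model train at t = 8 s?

On each constant-a segment, Δv = aΔt and Δx = v₀Δt + ½aΔt²; chain segment to segment.
0–1 s: v starts 3 cm/s; Δx = 3·1 + ½·3·1² = 4.5 cm; v ends 6 cm/s.
1–5 s: v starts 6 cm/s; Δx = 6·4 + ½·-9·4² = -48 cm; v ends -30 cm/s.
5–8 s: v starts -30 cm/s; Δx = -30·3 + ½·5·3² = -67.5 cm; v ends -15 cm/s.
x(8) = -1 + Σ Δx = -112 cm.

-112 cm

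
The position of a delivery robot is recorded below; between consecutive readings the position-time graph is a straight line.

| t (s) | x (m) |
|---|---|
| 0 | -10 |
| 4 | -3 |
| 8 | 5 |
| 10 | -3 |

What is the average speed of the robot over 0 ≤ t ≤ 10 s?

Average speed = (total path length)/(elapsed time); on a piecewise-linear x-t graph the path length is Σ|Δx|.
0–4 s: |Δx| = |-3 − -10| = 7 m
4–8 s: |Δx| = |5 − -3| = 8 m
8–10 s: |Δx| = |-3 − 5| = 8 m
Total path = 23 m; average speed = 23/10 = 2.3 m/s.

2.3 m/s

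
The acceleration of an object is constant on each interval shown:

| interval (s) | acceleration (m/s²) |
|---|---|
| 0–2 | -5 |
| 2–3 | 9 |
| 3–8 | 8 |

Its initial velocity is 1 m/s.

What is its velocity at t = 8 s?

Δv equals the area under the a-t graph; then v = v₀ + Δv.
0–2 s: -5 × 2 = -10 m/s
2–3 s: 9 × 1 = 9 m/s
3–8 s: 8 × 5 = 40 m/s
Δv = 39 m/s, so v(8) = 1 + (39) = 40 m/s.

40 m/s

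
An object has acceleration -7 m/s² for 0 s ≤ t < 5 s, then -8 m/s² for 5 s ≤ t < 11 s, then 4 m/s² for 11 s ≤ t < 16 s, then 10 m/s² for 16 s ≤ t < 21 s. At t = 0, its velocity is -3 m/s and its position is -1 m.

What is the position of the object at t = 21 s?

-1060.5 m

On each constant-a segment, Δv = aΔt and Δx = v₀Δt + ½aΔt²; chain segment to segment.
0–5 s: v starts -3 m/s; Δx = -3·5 + ½·-7·5² = -102.5 m; v ends -38 m/s.
5–11 s: v starts -38 m/s; Δx = -38·6 + ½·-8·6² = -372 m; v ends -86 m/s.
11–16 s: v starts -86 m/s; Δx = -86·5 + ½·4·5² = -380 m; v ends -66 m/s.
16–21 s: v starts -66 m/s; Δx = -66·5 + ½·10·5² = -205 m; v ends -16 m/s.
x(21) = -1 + Σ Δx = -1060.5 m.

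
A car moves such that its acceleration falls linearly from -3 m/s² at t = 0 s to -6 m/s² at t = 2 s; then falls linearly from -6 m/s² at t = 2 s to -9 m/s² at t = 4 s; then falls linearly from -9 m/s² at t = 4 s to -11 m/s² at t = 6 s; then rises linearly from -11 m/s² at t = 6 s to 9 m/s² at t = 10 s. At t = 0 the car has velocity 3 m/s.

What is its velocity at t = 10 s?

Δv equals the area under the a-t graph; then v = v₀ + Δv.
0–2 s: ½(-3 + -6)(2) = -9 m/s
2–4 s: ½(-6 + -9)(2) = -15 m/s
4–6 s: ½(-9 + -11)(2) = -20 m/s
6–10 s: ½(-11 + 9)(4) = -4 m/s
Δv = -48 m/s, so v(10) = 3 + (-48) = -45 m/s.

-45 m/s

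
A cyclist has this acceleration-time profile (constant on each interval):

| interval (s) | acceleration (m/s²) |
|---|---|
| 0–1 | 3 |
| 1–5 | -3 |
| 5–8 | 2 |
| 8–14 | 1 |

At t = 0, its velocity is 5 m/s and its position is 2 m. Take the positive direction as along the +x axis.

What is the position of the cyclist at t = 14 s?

43.5 m

On each constant-a segment, Δv = aΔt and Δx = v₀Δt + ½aΔt²; chain segment to segment.
0–1 s: v starts 5 m/s; Δx = 5·1 + ½·3·1² = 6.5 m; v ends 8 m/s.
1–5 s: v starts 8 m/s; Δx = 8·4 + ½·-3·4² = 8 m; v ends -4 m/s.
5–8 s: v starts -4 m/s; Δx = -4·3 + ½·2·3² = -3 m; v ends 2 m/s.
8–14 s: v starts 2 m/s; Δx = 2·6 + ½·1·6² = 30 m; v ends 8 m/s.
x(14) = 2 + Σ Δx = 43.5 m.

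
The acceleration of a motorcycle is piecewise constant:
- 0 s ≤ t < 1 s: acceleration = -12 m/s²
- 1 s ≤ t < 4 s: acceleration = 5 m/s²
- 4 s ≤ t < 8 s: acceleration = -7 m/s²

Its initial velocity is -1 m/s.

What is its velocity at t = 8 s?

Δv equals the area under the a-t graph; then v = v₀ + Δv.
0–1 s: -12 × 1 = -12 m/s
1–4 s: 5 × 3 = 15 m/s
4–8 s: -7 × 4 = -28 m/s
Δv = -25 m/s, so v(8) = -1 + (-25) = -26 m/s.

-26 m/s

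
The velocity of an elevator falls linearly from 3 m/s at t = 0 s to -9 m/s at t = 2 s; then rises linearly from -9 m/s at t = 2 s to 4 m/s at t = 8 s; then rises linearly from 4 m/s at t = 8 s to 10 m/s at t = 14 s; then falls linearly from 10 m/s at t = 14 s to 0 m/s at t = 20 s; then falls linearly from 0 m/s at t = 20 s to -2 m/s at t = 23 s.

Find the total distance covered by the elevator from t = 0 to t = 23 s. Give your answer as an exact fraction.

2727/26 m

Distance (not displacement) is the total path length: add the absolute areas under v-t.
0–2 s: v = 0 at t = 0.5 s; triangle areas 0.75 + 6.75 = 7.5 m
2–8 s: v = 0 at t = 80/13 s; triangle areas 243/13 + 48/13 = 291/13 m
8–14 s: |½(4 + 10)(6)| = 42 m
14–20 s: |½(10 + 0)(6)| = 30 m
20–23 s: |½(0 + -2)(3)| = 3 m
Total distance = 2727/26 m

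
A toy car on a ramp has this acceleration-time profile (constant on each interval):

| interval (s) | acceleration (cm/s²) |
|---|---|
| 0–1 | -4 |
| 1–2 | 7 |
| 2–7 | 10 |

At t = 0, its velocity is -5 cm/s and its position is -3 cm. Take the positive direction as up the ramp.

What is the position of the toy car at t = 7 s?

99.5 cm

On each constant-a segment, Δv = aΔt and Δx = v₀Δt + ½aΔt²; chain segment to segment.
0–1 s: v starts -5 cm/s; Δx = -5·1 + ½·-4·1² = -7 cm; v ends -9 cm/s.
1–2 s: v starts -9 cm/s; Δx = -9·1 + ½·7·1² = -5.5 cm; v ends -2 cm/s.
2–7 s: v starts -2 cm/s; Δx = -2·5 + ½·10·5² = 115 cm; v ends 48 cm/s.
x(7) = -3 + Σ Δx = 99.5 cm.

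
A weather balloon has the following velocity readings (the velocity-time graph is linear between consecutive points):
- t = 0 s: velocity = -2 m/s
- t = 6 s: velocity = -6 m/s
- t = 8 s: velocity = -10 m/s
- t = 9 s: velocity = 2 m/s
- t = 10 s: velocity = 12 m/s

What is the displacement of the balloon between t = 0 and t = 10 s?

-37 m

Displacement is the signed area under the v-t curve.
0–6 s: ½(-2 + -6)(6) = -24 m
6–8 s: ½(-6 + -10)(2) = -16 m
8–9 s: ½(-10 + 2)(1) = -4 m
9–10 s: ½(2 + 12)(1) = 7 m
Net displacement = -37 m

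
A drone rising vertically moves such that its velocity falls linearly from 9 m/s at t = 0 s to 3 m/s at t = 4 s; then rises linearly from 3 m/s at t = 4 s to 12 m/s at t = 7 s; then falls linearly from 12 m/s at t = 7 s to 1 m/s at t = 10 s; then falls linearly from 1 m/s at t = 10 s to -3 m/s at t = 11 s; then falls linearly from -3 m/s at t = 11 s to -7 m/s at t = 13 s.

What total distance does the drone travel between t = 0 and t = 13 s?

77.25 m

Total distance travelled is ∫|v| dt — sum the magnitudes of each area piece.
0–4 s: |½(9 + 3)(4)| = 24 m
4–7 s: |½(3 + 12)(3)| = 22.5 m
7–10 s: |½(12 + 1)(3)| = 19.5 m
10–11 s: v = 0 at t = 10.25 s; triangle areas 0.125 + 1.125 = 1.25 m
11–13 s: |½(-3 + -7)(2)| = 10 m
Total distance = 77.25 m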